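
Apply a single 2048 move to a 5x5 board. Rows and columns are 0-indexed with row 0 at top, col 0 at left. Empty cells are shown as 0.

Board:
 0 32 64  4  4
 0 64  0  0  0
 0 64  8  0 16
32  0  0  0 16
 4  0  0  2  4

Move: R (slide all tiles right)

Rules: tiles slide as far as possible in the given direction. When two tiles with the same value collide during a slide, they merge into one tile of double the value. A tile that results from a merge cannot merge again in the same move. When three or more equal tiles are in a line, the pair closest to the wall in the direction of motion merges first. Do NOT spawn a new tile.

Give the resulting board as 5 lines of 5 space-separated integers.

Answer:  0  0 32 64  8
 0  0  0  0 64
 0  0 64  8 16
 0  0  0 32 16
 0  0  4  2  4

Derivation:
Slide right:
row 0: [0, 32, 64, 4, 4] -> [0, 0, 32, 64, 8]
row 1: [0, 64, 0, 0, 0] -> [0, 0, 0, 0, 64]
row 2: [0, 64, 8, 0, 16] -> [0, 0, 64, 8, 16]
row 3: [32, 0, 0, 0, 16] -> [0, 0, 0, 32, 16]
row 4: [4, 0, 0, 2, 4] -> [0, 0, 4, 2, 4]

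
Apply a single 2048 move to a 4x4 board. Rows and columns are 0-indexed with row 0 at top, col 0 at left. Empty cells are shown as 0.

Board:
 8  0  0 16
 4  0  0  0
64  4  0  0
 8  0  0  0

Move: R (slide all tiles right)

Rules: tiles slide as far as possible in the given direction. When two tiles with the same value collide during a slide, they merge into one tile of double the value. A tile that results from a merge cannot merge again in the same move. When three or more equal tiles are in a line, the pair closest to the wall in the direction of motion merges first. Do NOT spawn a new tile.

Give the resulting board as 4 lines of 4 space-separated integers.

Slide right:
row 0: [8, 0, 0, 16] -> [0, 0, 8, 16]
row 1: [4, 0, 0, 0] -> [0, 0, 0, 4]
row 2: [64, 4, 0, 0] -> [0, 0, 64, 4]
row 3: [8, 0, 0, 0] -> [0, 0, 0, 8]

Answer:  0  0  8 16
 0  0  0  4
 0  0 64  4
 0  0  0  8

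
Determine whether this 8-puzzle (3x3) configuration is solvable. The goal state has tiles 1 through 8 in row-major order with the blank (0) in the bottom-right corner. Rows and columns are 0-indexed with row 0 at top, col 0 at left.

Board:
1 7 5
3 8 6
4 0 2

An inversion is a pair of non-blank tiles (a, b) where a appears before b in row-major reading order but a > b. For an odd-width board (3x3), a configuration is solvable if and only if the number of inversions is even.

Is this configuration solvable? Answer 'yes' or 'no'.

Answer: no

Derivation:
Inversions (pairs i<j in row-major order where tile[i] > tile[j] > 0): 15
15 is odd, so the puzzle is not solvable.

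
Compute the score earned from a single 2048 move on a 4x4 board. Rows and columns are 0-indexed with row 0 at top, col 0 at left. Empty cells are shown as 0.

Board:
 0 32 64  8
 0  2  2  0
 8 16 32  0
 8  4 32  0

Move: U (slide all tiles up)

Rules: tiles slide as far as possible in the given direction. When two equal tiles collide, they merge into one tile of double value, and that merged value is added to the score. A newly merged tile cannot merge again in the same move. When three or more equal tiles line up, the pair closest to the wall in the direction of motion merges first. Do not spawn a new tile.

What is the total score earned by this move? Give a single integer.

Answer: 80

Derivation:
Slide up:
col 0: [0, 0, 8, 8] -> [16, 0, 0, 0]  score +16 (running 16)
col 1: [32, 2, 16, 4] -> [32, 2, 16, 4]  score +0 (running 16)
col 2: [64, 2, 32, 32] -> [64, 2, 64, 0]  score +64 (running 80)
col 3: [8, 0, 0, 0] -> [8, 0, 0, 0]  score +0 (running 80)
Board after move:
16 32 64  8
 0  2  2  0
 0 16 64  0
 0  4  0  0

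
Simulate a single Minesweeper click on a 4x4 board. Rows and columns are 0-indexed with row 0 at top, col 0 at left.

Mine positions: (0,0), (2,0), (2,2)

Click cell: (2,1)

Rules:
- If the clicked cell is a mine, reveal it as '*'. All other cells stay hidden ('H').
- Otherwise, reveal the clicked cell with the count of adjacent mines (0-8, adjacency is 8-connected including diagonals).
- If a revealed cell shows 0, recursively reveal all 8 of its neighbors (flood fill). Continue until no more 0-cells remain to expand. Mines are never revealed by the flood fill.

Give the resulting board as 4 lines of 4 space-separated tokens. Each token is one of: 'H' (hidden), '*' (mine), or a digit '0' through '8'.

H H H H
H H H H
H 2 H H
H H H H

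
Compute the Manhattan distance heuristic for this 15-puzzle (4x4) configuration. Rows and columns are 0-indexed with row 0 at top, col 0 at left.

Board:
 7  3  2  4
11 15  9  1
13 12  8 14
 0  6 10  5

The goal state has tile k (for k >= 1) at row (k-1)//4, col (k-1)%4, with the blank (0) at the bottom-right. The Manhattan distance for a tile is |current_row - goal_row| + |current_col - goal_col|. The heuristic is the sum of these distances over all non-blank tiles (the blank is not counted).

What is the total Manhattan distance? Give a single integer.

Answer: 35

Derivation:
Tile 7: (0,0)->(1,2) = 3
Tile 3: (0,1)->(0,2) = 1
Tile 2: (0,2)->(0,1) = 1
Tile 4: (0,3)->(0,3) = 0
Tile 11: (1,0)->(2,2) = 3
Tile 15: (1,1)->(3,2) = 3
Tile 9: (1,2)->(2,0) = 3
Tile 1: (1,3)->(0,0) = 4
Tile 13: (2,0)->(3,0) = 1
Tile 12: (2,1)->(2,3) = 2
Tile 8: (2,2)->(1,3) = 2
Tile 14: (2,3)->(3,1) = 3
Tile 6: (3,1)->(1,1) = 2
Tile 10: (3,2)->(2,1) = 2
Tile 5: (3,3)->(1,0) = 5
Sum: 3 + 1 + 1 + 0 + 3 + 3 + 3 + 4 + 1 + 2 + 2 + 3 + 2 + 2 + 5 = 35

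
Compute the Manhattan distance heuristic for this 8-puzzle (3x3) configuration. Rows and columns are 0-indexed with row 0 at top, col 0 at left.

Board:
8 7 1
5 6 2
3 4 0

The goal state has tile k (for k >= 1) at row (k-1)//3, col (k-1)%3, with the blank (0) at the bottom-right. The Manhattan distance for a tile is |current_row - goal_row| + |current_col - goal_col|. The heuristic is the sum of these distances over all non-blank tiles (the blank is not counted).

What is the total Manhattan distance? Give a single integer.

Answer: 18

Derivation:
Tile 8: at (0,0), goal (2,1), distance |0-2|+|0-1| = 3
Tile 7: at (0,1), goal (2,0), distance |0-2|+|1-0| = 3
Tile 1: at (0,2), goal (0,0), distance |0-0|+|2-0| = 2
Tile 5: at (1,0), goal (1,1), distance |1-1|+|0-1| = 1
Tile 6: at (1,1), goal (1,2), distance |1-1|+|1-2| = 1
Tile 2: at (1,2), goal (0,1), distance |1-0|+|2-1| = 2
Tile 3: at (2,0), goal (0,2), distance |2-0|+|0-2| = 4
Tile 4: at (2,1), goal (1,0), distance |2-1|+|1-0| = 2
Sum: 3 + 3 + 2 + 1 + 1 + 2 + 4 + 2 = 18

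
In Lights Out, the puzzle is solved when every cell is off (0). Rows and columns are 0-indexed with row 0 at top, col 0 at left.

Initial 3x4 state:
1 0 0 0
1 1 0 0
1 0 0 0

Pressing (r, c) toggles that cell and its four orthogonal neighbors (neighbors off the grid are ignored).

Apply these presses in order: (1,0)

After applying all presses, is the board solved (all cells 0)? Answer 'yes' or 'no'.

Answer: yes

Derivation:
After press 1 at (1,0):
0 0 0 0
0 0 0 0
0 0 0 0

Lights still on: 0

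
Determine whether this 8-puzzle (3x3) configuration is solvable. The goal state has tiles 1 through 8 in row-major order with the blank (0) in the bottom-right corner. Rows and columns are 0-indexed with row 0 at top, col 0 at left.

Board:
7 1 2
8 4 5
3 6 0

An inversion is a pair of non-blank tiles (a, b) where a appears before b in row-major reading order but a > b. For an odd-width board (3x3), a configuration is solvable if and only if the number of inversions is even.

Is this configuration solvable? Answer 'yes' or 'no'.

Inversions (pairs i<j in row-major order where tile[i] > tile[j] > 0): 12
12 is even, so the puzzle is solvable.

Answer: yes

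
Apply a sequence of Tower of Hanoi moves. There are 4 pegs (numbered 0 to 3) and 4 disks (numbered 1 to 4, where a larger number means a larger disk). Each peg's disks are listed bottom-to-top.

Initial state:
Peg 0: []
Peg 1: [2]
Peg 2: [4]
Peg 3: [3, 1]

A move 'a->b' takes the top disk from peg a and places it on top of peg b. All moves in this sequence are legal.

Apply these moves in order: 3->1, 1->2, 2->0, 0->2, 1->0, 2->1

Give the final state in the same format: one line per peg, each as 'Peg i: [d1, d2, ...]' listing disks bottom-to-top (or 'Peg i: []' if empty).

Answer: Peg 0: [2]
Peg 1: [1]
Peg 2: [4]
Peg 3: [3]

Derivation:
After move 1 (3->1):
Peg 0: []
Peg 1: [2, 1]
Peg 2: [4]
Peg 3: [3]

After move 2 (1->2):
Peg 0: []
Peg 1: [2]
Peg 2: [4, 1]
Peg 3: [3]

After move 3 (2->0):
Peg 0: [1]
Peg 1: [2]
Peg 2: [4]
Peg 3: [3]

After move 4 (0->2):
Peg 0: []
Peg 1: [2]
Peg 2: [4, 1]
Peg 3: [3]

After move 5 (1->0):
Peg 0: [2]
Peg 1: []
Peg 2: [4, 1]
Peg 3: [3]

After move 6 (2->1):
Peg 0: [2]
Peg 1: [1]
Peg 2: [4]
Peg 3: [3]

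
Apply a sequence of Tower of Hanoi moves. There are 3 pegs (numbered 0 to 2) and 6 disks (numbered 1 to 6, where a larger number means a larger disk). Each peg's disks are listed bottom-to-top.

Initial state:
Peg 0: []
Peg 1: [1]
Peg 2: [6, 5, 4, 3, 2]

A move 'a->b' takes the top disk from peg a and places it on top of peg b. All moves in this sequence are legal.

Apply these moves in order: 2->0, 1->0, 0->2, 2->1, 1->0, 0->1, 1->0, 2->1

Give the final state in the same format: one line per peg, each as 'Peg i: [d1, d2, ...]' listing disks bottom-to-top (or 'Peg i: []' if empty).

After move 1 (2->0):
Peg 0: [2]
Peg 1: [1]
Peg 2: [6, 5, 4, 3]

After move 2 (1->0):
Peg 0: [2, 1]
Peg 1: []
Peg 2: [6, 5, 4, 3]

After move 3 (0->2):
Peg 0: [2]
Peg 1: []
Peg 2: [6, 5, 4, 3, 1]

After move 4 (2->1):
Peg 0: [2]
Peg 1: [1]
Peg 2: [6, 5, 4, 3]

After move 5 (1->0):
Peg 0: [2, 1]
Peg 1: []
Peg 2: [6, 5, 4, 3]

After move 6 (0->1):
Peg 0: [2]
Peg 1: [1]
Peg 2: [6, 5, 4, 3]

After move 7 (1->0):
Peg 0: [2, 1]
Peg 1: []
Peg 2: [6, 5, 4, 3]

After move 8 (2->1):
Peg 0: [2, 1]
Peg 1: [3]
Peg 2: [6, 5, 4]

Answer: Peg 0: [2, 1]
Peg 1: [3]
Peg 2: [6, 5, 4]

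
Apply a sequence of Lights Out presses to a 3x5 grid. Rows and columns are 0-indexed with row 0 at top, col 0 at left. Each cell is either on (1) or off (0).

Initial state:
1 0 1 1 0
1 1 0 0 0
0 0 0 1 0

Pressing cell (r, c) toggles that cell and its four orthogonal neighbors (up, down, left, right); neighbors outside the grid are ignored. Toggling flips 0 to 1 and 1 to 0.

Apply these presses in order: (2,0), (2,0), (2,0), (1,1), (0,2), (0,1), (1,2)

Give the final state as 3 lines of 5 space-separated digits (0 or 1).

Answer: 0 1 0 0 0
1 0 1 1 0
1 0 1 1 0

Derivation:
After press 1 at (2,0):
1 0 1 1 0
0 1 0 0 0
1 1 0 1 0

After press 2 at (2,0):
1 0 1 1 0
1 1 0 0 0
0 0 0 1 0

After press 3 at (2,0):
1 0 1 1 0
0 1 0 0 0
1 1 0 1 0

After press 4 at (1,1):
1 1 1 1 0
1 0 1 0 0
1 0 0 1 0

After press 5 at (0,2):
1 0 0 0 0
1 0 0 0 0
1 0 0 1 0

After press 6 at (0,1):
0 1 1 0 0
1 1 0 0 0
1 0 0 1 0

After press 7 at (1,2):
0 1 0 0 0
1 0 1 1 0
1 0 1 1 0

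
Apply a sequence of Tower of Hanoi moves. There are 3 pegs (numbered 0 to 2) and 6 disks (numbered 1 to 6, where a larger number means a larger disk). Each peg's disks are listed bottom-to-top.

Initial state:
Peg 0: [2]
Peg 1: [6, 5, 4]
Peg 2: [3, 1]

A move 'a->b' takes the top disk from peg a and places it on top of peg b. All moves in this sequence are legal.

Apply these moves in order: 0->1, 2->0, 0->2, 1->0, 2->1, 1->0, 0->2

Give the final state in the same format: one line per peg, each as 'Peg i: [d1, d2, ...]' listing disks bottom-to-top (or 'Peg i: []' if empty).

Answer: Peg 0: [2]
Peg 1: [6, 5, 4]
Peg 2: [3, 1]

Derivation:
After move 1 (0->1):
Peg 0: []
Peg 1: [6, 5, 4, 2]
Peg 2: [3, 1]

After move 2 (2->0):
Peg 0: [1]
Peg 1: [6, 5, 4, 2]
Peg 2: [3]

After move 3 (0->2):
Peg 0: []
Peg 1: [6, 5, 4, 2]
Peg 2: [3, 1]

After move 4 (1->0):
Peg 0: [2]
Peg 1: [6, 5, 4]
Peg 2: [3, 1]

After move 5 (2->1):
Peg 0: [2]
Peg 1: [6, 5, 4, 1]
Peg 2: [3]

After move 6 (1->0):
Peg 0: [2, 1]
Peg 1: [6, 5, 4]
Peg 2: [3]

After move 7 (0->2):
Peg 0: [2]
Peg 1: [6, 5, 4]
Peg 2: [3, 1]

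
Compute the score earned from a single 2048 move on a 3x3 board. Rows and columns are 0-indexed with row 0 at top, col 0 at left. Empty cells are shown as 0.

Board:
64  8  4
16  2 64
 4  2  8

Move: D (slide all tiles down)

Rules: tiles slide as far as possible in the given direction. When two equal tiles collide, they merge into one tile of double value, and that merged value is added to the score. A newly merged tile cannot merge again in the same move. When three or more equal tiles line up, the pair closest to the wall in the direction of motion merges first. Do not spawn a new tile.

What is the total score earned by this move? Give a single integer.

Slide down:
col 0: [64, 16, 4] -> [64, 16, 4]  score +0 (running 0)
col 1: [8, 2, 2] -> [0, 8, 4]  score +4 (running 4)
col 2: [4, 64, 8] -> [4, 64, 8]  score +0 (running 4)
Board after move:
64  0  4
16  8 64
 4  4  8

Answer: 4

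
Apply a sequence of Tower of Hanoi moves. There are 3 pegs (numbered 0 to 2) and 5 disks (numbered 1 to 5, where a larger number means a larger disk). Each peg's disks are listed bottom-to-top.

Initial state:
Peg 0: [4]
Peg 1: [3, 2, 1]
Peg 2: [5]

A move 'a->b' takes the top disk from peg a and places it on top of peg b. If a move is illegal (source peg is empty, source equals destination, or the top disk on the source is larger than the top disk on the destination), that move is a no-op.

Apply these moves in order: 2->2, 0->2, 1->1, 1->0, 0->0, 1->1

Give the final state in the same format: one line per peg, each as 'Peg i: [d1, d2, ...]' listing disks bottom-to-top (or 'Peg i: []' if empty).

Answer: Peg 0: [1]
Peg 1: [3, 2]
Peg 2: [5, 4]

Derivation:
After move 1 (2->2):
Peg 0: [4]
Peg 1: [3, 2, 1]
Peg 2: [5]

After move 2 (0->2):
Peg 0: []
Peg 1: [3, 2, 1]
Peg 2: [5, 4]

After move 3 (1->1):
Peg 0: []
Peg 1: [3, 2, 1]
Peg 2: [5, 4]

After move 4 (1->0):
Peg 0: [1]
Peg 1: [3, 2]
Peg 2: [5, 4]

After move 5 (0->0):
Peg 0: [1]
Peg 1: [3, 2]
Peg 2: [5, 4]

After move 6 (1->1):
Peg 0: [1]
Peg 1: [3, 2]
Peg 2: [5, 4]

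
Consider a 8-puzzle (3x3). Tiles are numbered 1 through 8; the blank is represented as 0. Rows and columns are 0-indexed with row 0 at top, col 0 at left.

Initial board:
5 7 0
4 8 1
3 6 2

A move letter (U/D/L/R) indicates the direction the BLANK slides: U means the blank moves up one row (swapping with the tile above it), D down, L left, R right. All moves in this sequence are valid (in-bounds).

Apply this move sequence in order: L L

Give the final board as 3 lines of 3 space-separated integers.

After move 1 (L):
5 0 7
4 8 1
3 6 2

After move 2 (L):
0 5 7
4 8 1
3 6 2

Answer: 0 5 7
4 8 1
3 6 2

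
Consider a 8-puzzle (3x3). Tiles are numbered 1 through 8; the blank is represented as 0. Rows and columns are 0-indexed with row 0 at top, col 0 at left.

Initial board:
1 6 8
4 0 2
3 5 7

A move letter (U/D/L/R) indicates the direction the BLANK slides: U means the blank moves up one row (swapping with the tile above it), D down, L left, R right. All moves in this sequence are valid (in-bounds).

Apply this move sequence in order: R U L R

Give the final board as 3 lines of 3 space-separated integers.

Answer: 1 6 0
4 2 8
3 5 7

Derivation:
After move 1 (R):
1 6 8
4 2 0
3 5 7

After move 2 (U):
1 6 0
4 2 8
3 5 7

After move 3 (L):
1 0 6
4 2 8
3 5 7

After move 4 (R):
1 6 0
4 2 8
3 5 7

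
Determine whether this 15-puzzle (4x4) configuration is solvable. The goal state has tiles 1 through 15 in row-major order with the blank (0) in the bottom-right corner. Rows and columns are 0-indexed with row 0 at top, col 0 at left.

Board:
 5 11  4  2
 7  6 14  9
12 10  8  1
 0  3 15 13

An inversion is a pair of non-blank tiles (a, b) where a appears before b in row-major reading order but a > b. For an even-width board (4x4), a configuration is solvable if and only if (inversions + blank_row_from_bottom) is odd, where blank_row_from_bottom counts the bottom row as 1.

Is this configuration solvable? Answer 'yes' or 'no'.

Inversions: 42
Blank is in row 3 (0-indexed from top), which is row 1 counting from the bottom (bottom = 1).
42 + 1 = 43, which is odd, so the puzzle is solvable.

Answer: yes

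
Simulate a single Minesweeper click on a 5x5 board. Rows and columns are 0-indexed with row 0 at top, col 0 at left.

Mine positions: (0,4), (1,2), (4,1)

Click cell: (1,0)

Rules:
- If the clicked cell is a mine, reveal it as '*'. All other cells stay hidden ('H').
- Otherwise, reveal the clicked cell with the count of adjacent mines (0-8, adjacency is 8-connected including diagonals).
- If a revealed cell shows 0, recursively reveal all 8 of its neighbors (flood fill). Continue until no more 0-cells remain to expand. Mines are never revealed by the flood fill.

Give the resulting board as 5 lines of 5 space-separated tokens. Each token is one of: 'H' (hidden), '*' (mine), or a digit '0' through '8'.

0 1 H H H
0 1 H H H
0 1 H H H
1 1 H H H
H H H H H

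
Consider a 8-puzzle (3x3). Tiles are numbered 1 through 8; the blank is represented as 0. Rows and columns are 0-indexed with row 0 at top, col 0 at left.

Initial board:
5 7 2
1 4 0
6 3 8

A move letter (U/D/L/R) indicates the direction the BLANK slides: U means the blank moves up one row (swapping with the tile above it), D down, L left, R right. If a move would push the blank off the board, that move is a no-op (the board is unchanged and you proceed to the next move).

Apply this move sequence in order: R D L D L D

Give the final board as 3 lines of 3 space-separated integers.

After move 1 (R):
5 7 2
1 4 0
6 3 8

After move 2 (D):
5 7 2
1 4 8
6 3 0

After move 3 (L):
5 7 2
1 4 8
6 0 3

After move 4 (D):
5 7 2
1 4 8
6 0 3

After move 5 (L):
5 7 2
1 4 8
0 6 3

After move 6 (D):
5 7 2
1 4 8
0 6 3

Answer: 5 7 2
1 4 8
0 6 3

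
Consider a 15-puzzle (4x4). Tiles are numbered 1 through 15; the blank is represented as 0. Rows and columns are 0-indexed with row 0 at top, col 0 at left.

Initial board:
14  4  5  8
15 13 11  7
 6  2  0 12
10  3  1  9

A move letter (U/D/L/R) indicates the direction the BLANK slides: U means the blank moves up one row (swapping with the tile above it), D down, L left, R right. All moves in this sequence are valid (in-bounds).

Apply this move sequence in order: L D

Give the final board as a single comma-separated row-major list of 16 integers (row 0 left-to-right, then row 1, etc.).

After move 1 (L):
14  4  5  8
15 13 11  7
 6  0  2 12
10  3  1  9

After move 2 (D):
14  4  5  8
15 13 11  7
 6  3  2 12
10  0  1  9

Answer: 14, 4, 5, 8, 15, 13, 11, 7, 6, 3, 2, 12, 10, 0, 1, 9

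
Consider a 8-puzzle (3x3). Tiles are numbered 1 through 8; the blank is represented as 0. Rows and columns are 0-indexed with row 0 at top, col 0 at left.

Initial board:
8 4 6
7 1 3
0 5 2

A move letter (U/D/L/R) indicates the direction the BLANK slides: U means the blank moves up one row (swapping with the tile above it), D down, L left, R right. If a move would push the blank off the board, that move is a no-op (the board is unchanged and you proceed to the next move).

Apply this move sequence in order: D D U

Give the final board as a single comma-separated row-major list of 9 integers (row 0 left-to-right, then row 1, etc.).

After move 1 (D):
8 4 6
7 1 3
0 5 2

After move 2 (D):
8 4 6
7 1 3
0 5 2

After move 3 (U):
8 4 6
0 1 3
7 5 2

Answer: 8, 4, 6, 0, 1, 3, 7, 5, 2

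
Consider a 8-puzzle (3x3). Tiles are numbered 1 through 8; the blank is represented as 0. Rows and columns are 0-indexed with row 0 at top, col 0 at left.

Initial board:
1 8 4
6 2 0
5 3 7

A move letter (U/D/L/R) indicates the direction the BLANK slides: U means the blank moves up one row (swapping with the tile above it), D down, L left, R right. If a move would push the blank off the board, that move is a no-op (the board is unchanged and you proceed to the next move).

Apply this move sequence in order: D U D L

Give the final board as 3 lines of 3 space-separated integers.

After move 1 (D):
1 8 4
6 2 7
5 3 0

After move 2 (U):
1 8 4
6 2 0
5 3 7

After move 3 (D):
1 8 4
6 2 7
5 3 0

After move 4 (L):
1 8 4
6 2 7
5 0 3

Answer: 1 8 4
6 2 7
5 0 3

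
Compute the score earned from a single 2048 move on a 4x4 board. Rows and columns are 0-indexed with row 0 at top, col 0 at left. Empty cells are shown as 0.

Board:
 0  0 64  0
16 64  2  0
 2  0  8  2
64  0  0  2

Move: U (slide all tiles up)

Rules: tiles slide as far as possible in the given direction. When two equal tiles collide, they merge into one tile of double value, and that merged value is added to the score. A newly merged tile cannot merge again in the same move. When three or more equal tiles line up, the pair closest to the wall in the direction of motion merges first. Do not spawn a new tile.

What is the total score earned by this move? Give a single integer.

Slide up:
col 0: [0, 16, 2, 64] -> [16, 2, 64, 0]  score +0 (running 0)
col 1: [0, 64, 0, 0] -> [64, 0, 0, 0]  score +0 (running 0)
col 2: [64, 2, 8, 0] -> [64, 2, 8, 0]  score +0 (running 0)
col 3: [0, 0, 2, 2] -> [4, 0, 0, 0]  score +4 (running 4)
Board after move:
16 64 64  4
 2  0  2  0
64  0  8  0
 0  0  0  0

Answer: 4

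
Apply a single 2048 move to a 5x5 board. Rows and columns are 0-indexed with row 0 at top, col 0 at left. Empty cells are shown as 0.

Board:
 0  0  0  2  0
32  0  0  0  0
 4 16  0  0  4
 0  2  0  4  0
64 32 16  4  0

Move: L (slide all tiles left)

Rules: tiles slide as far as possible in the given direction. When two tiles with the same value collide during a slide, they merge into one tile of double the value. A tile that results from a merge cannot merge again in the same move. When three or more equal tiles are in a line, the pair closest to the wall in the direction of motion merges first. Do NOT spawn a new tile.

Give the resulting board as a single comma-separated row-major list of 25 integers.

Answer: 2, 0, 0, 0, 0, 32, 0, 0, 0, 0, 4, 16, 4, 0, 0, 2, 4, 0, 0, 0, 64, 32, 16, 4, 0

Derivation:
Slide left:
row 0: [0, 0, 0, 2, 0] -> [2, 0, 0, 0, 0]
row 1: [32, 0, 0, 0, 0] -> [32, 0, 0, 0, 0]
row 2: [4, 16, 0, 0, 4] -> [4, 16, 4, 0, 0]
row 3: [0, 2, 0, 4, 0] -> [2, 4, 0, 0, 0]
row 4: [64, 32, 16, 4, 0] -> [64, 32, 16, 4, 0]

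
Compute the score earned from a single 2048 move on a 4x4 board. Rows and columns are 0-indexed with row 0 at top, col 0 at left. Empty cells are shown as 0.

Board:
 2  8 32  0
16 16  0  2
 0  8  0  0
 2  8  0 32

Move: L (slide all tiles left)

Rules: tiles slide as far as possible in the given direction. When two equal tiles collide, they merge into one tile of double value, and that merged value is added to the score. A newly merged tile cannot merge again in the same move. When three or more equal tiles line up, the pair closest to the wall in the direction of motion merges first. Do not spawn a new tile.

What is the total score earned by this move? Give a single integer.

Answer: 32

Derivation:
Slide left:
row 0: [2, 8, 32, 0] -> [2, 8, 32, 0]  score +0 (running 0)
row 1: [16, 16, 0, 2] -> [32, 2, 0, 0]  score +32 (running 32)
row 2: [0, 8, 0, 0] -> [8, 0, 0, 0]  score +0 (running 32)
row 3: [2, 8, 0, 32] -> [2, 8, 32, 0]  score +0 (running 32)
Board after move:
 2  8 32  0
32  2  0  0
 8  0  0  0
 2  8 32  0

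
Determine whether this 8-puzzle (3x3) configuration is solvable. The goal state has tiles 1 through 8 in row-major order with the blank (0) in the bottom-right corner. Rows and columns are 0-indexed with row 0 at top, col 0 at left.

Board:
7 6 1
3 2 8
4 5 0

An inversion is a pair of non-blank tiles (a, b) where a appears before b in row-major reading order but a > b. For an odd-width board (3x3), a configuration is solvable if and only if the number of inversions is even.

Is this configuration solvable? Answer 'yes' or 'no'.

Inversions (pairs i<j in row-major order where tile[i] > tile[j] > 0): 14
14 is even, so the puzzle is solvable.

Answer: yes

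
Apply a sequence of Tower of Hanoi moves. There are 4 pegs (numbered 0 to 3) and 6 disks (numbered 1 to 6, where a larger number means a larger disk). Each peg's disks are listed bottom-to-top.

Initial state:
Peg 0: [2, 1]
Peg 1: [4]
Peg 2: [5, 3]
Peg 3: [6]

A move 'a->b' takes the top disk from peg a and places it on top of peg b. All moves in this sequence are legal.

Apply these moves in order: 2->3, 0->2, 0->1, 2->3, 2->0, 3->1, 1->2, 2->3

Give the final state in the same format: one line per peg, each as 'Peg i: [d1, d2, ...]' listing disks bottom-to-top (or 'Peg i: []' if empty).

After move 1 (2->3):
Peg 0: [2, 1]
Peg 1: [4]
Peg 2: [5]
Peg 3: [6, 3]

After move 2 (0->2):
Peg 0: [2]
Peg 1: [4]
Peg 2: [5, 1]
Peg 3: [6, 3]

After move 3 (0->1):
Peg 0: []
Peg 1: [4, 2]
Peg 2: [5, 1]
Peg 3: [6, 3]

After move 4 (2->3):
Peg 0: []
Peg 1: [4, 2]
Peg 2: [5]
Peg 3: [6, 3, 1]

After move 5 (2->0):
Peg 0: [5]
Peg 1: [4, 2]
Peg 2: []
Peg 3: [6, 3, 1]

After move 6 (3->1):
Peg 0: [5]
Peg 1: [4, 2, 1]
Peg 2: []
Peg 3: [6, 3]

After move 7 (1->2):
Peg 0: [5]
Peg 1: [4, 2]
Peg 2: [1]
Peg 3: [6, 3]

After move 8 (2->3):
Peg 0: [5]
Peg 1: [4, 2]
Peg 2: []
Peg 3: [6, 3, 1]

Answer: Peg 0: [5]
Peg 1: [4, 2]
Peg 2: []
Peg 3: [6, 3, 1]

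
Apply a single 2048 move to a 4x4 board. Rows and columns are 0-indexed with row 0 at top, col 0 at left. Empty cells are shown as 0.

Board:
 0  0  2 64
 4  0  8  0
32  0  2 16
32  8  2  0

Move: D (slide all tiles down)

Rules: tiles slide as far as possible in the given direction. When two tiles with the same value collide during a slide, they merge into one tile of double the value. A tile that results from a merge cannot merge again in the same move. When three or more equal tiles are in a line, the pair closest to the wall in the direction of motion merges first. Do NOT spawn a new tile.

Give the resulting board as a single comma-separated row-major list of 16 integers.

Slide down:
col 0: [0, 4, 32, 32] -> [0, 0, 4, 64]
col 1: [0, 0, 0, 8] -> [0, 0, 0, 8]
col 2: [2, 8, 2, 2] -> [0, 2, 8, 4]
col 3: [64, 0, 16, 0] -> [0, 0, 64, 16]

Answer: 0, 0, 0, 0, 0, 0, 2, 0, 4, 0, 8, 64, 64, 8, 4, 16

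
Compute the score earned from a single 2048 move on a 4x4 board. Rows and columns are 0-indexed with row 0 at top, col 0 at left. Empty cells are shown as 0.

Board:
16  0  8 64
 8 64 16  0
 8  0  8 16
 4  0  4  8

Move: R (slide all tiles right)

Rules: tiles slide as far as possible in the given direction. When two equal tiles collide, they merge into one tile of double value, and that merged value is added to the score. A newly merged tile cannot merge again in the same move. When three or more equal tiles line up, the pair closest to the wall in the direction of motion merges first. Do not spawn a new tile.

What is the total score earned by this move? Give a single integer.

Answer: 24

Derivation:
Slide right:
row 0: [16, 0, 8, 64] -> [0, 16, 8, 64]  score +0 (running 0)
row 1: [8, 64, 16, 0] -> [0, 8, 64, 16]  score +0 (running 0)
row 2: [8, 0, 8, 16] -> [0, 0, 16, 16]  score +16 (running 16)
row 3: [4, 0, 4, 8] -> [0, 0, 8, 8]  score +8 (running 24)
Board after move:
 0 16  8 64
 0  8 64 16
 0  0 16 16
 0  0  8  8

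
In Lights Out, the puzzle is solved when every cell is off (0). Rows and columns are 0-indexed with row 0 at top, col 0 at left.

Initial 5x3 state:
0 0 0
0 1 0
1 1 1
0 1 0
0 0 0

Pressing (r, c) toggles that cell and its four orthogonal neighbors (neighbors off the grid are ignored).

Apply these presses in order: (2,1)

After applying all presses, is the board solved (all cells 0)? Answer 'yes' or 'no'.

After press 1 at (2,1):
0 0 0
0 0 0
0 0 0
0 0 0
0 0 0

Lights still on: 0

Answer: yes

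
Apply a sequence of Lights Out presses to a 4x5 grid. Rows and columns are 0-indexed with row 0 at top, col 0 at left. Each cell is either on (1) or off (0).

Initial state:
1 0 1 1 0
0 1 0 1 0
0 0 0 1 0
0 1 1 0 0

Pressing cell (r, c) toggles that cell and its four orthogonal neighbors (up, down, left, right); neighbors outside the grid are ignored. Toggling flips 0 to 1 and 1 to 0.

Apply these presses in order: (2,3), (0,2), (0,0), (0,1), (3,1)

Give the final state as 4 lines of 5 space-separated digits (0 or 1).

After press 1 at (2,3):
1 0 1 1 0
0 1 0 0 0
0 0 1 0 1
0 1 1 1 0

After press 2 at (0,2):
1 1 0 0 0
0 1 1 0 0
0 0 1 0 1
0 1 1 1 0

After press 3 at (0,0):
0 0 0 0 0
1 1 1 0 0
0 0 1 0 1
0 1 1 1 0

After press 4 at (0,1):
1 1 1 0 0
1 0 1 0 0
0 0 1 0 1
0 1 1 1 0

After press 5 at (3,1):
1 1 1 0 0
1 0 1 0 0
0 1 1 0 1
1 0 0 1 0

Answer: 1 1 1 0 0
1 0 1 0 0
0 1 1 0 1
1 0 0 1 0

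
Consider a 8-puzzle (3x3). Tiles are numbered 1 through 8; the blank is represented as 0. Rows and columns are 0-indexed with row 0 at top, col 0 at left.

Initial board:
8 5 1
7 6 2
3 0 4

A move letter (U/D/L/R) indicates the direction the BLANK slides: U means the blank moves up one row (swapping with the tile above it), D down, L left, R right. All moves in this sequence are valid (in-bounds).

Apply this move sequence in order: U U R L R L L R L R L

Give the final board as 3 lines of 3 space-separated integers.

After move 1 (U):
8 5 1
7 0 2
3 6 4

After move 2 (U):
8 0 1
7 5 2
3 6 4

After move 3 (R):
8 1 0
7 5 2
3 6 4

After move 4 (L):
8 0 1
7 5 2
3 6 4

After move 5 (R):
8 1 0
7 5 2
3 6 4

After move 6 (L):
8 0 1
7 5 2
3 6 4

After move 7 (L):
0 8 1
7 5 2
3 6 4

After move 8 (R):
8 0 1
7 5 2
3 6 4

After move 9 (L):
0 8 1
7 5 2
3 6 4

After move 10 (R):
8 0 1
7 5 2
3 6 4

After move 11 (L):
0 8 1
7 5 2
3 6 4

Answer: 0 8 1
7 5 2
3 6 4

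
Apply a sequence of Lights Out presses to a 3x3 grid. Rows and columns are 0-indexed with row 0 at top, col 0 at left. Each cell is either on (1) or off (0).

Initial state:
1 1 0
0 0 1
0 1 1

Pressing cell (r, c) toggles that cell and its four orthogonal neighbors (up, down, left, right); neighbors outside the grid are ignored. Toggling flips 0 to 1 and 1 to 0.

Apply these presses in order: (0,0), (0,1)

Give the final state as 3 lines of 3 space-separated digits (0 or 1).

Answer: 1 1 1
1 1 1
0 1 1

Derivation:
After press 1 at (0,0):
0 0 0
1 0 1
0 1 1

After press 2 at (0,1):
1 1 1
1 1 1
0 1 1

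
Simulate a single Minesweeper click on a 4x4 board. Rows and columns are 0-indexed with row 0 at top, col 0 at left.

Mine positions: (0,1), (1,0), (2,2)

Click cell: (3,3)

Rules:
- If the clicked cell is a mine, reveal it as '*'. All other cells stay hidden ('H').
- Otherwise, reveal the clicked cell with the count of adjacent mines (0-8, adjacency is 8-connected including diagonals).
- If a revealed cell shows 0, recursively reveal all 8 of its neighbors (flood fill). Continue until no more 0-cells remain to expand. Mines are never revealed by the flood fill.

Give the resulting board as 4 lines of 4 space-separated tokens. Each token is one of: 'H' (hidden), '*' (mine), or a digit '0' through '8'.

H H H H
H H H H
H H H H
H H H 1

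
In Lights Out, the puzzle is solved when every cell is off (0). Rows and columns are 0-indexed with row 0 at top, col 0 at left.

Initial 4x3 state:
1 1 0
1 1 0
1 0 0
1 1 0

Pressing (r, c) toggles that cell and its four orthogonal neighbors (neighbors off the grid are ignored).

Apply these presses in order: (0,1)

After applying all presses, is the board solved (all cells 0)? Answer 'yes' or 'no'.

After press 1 at (0,1):
0 0 1
1 0 0
1 0 0
1 1 0

Lights still on: 5

Answer: no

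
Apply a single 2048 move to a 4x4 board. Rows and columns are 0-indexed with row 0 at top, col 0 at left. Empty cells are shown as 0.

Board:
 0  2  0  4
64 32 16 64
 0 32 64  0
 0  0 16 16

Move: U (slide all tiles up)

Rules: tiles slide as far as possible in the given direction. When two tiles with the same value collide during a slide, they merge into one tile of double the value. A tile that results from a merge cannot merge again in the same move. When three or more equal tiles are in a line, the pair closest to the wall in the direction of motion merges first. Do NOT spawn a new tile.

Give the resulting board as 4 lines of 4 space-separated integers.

Answer: 64  2 16  4
 0 64 64 64
 0  0 16 16
 0  0  0  0

Derivation:
Slide up:
col 0: [0, 64, 0, 0] -> [64, 0, 0, 0]
col 1: [2, 32, 32, 0] -> [2, 64, 0, 0]
col 2: [0, 16, 64, 16] -> [16, 64, 16, 0]
col 3: [4, 64, 0, 16] -> [4, 64, 16, 0]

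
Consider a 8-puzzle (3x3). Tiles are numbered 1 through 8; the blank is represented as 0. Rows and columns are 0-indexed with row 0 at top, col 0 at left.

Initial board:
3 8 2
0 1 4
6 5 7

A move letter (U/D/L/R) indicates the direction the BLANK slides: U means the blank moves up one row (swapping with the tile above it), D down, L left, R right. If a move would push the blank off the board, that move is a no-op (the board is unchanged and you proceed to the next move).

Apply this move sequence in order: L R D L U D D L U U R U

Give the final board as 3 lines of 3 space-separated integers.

After move 1 (L):
3 8 2
0 1 4
6 5 7

After move 2 (R):
3 8 2
1 0 4
6 5 7

After move 3 (D):
3 8 2
1 5 4
6 0 7

After move 4 (L):
3 8 2
1 5 4
0 6 7

After move 5 (U):
3 8 2
0 5 4
1 6 7

After move 6 (D):
3 8 2
1 5 4
0 6 7

After move 7 (D):
3 8 2
1 5 4
0 6 7

After move 8 (L):
3 8 2
1 5 4
0 6 7

After move 9 (U):
3 8 2
0 5 4
1 6 7

After move 10 (U):
0 8 2
3 5 4
1 6 7

After move 11 (R):
8 0 2
3 5 4
1 6 7

After move 12 (U):
8 0 2
3 5 4
1 6 7

Answer: 8 0 2
3 5 4
1 6 7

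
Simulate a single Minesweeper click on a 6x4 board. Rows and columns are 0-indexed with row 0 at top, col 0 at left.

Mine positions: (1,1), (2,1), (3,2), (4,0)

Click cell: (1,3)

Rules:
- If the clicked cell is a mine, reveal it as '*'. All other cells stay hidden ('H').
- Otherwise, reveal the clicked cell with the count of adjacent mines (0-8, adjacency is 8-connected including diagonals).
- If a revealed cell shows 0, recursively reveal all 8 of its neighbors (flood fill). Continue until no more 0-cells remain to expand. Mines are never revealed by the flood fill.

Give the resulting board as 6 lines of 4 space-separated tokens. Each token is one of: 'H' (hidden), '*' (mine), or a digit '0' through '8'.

H H 1 0
H H 2 0
H H 3 1
H H H H
H H H H
H H H H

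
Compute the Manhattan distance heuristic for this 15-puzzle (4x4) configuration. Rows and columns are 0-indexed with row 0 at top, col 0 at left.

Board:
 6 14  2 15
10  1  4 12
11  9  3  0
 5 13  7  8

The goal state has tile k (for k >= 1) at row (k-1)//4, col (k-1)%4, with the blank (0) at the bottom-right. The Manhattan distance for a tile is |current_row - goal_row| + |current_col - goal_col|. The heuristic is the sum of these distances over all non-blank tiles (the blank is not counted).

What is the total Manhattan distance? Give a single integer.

Answer: 29

Derivation:
Tile 6: (0,0)->(1,1) = 2
Tile 14: (0,1)->(3,1) = 3
Tile 2: (0,2)->(0,1) = 1
Tile 15: (0,3)->(3,2) = 4
Tile 10: (1,0)->(2,1) = 2
Tile 1: (1,1)->(0,0) = 2
Tile 4: (1,2)->(0,3) = 2
Tile 12: (1,3)->(2,3) = 1
Tile 11: (2,0)->(2,2) = 2
Tile 9: (2,1)->(2,0) = 1
Tile 3: (2,2)->(0,2) = 2
Tile 5: (3,0)->(1,0) = 2
Tile 13: (3,1)->(3,0) = 1
Tile 7: (3,2)->(1,2) = 2
Tile 8: (3,3)->(1,3) = 2
Sum: 2 + 3 + 1 + 4 + 2 + 2 + 2 + 1 + 2 + 1 + 2 + 2 + 1 + 2 + 2 = 29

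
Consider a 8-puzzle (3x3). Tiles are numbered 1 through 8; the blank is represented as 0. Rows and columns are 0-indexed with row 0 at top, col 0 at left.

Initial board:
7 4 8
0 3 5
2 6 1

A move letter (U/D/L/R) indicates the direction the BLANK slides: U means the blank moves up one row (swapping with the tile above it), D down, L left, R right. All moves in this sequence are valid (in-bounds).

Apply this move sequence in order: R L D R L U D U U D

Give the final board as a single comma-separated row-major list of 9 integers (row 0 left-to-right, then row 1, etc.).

After move 1 (R):
7 4 8
3 0 5
2 6 1

After move 2 (L):
7 4 8
0 3 5
2 6 1

After move 3 (D):
7 4 8
2 3 5
0 6 1

After move 4 (R):
7 4 8
2 3 5
6 0 1

After move 5 (L):
7 4 8
2 3 5
0 6 1

After move 6 (U):
7 4 8
0 3 5
2 6 1

After move 7 (D):
7 4 8
2 3 5
0 6 1

After move 8 (U):
7 4 8
0 3 5
2 6 1

After move 9 (U):
0 4 8
7 3 5
2 6 1

After move 10 (D):
7 4 8
0 3 5
2 6 1

Answer: 7, 4, 8, 0, 3, 5, 2, 6, 1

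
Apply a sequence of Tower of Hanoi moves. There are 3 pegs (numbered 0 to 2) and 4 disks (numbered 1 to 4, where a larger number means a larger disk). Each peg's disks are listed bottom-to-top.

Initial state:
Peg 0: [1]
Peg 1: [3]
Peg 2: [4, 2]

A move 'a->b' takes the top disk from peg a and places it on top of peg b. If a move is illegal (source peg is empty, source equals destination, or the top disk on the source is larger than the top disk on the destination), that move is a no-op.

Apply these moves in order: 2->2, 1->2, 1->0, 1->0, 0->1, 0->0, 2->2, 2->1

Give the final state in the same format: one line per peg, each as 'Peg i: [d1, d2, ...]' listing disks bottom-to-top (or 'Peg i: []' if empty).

Answer: Peg 0: []
Peg 1: [3, 1]
Peg 2: [4, 2]

Derivation:
After move 1 (2->2):
Peg 0: [1]
Peg 1: [3]
Peg 2: [4, 2]

After move 2 (1->2):
Peg 0: [1]
Peg 1: [3]
Peg 2: [4, 2]

After move 3 (1->0):
Peg 0: [1]
Peg 1: [3]
Peg 2: [4, 2]

After move 4 (1->0):
Peg 0: [1]
Peg 1: [3]
Peg 2: [4, 2]

After move 5 (0->1):
Peg 0: []
Peg 1: [3, 1]
Peg 2: [4, 2]

After move 6 (0->0):
Peg 0: []
Peg 1: [3, 1]
Peg 2: [4, 2]

After move 7 (2->2):
Peg 0: []
Peg 1: [3, 1]
Peg 2: [4, 2]

After move 8 (2->1):
Peg 0: []
Peg 1: [3, 1]
Peg 2: [4, 2]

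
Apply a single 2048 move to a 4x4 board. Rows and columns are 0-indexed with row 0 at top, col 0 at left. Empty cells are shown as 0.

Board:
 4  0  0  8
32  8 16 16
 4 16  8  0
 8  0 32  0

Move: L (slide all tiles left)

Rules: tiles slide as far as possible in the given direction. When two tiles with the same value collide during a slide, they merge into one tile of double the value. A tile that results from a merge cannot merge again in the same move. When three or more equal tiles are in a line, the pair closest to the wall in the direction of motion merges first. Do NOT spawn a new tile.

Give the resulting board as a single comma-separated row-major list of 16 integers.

Slide left:
row 0: [4, 0, 0, 8] -> [4, 8, 0, 0]
row 1: [32, 8, 16, 16] -> [32, 8, 32, 0]
row 2: [4, 16, 8, 0] -> [4, 16, 8, 0]
row 3: [8, 0, 32, 0] -> [8, 32, 0, 0]

Answer: 4, 8, 0, 0, 32, 8, 32, 0, 4, 16, 8, 0, 8, 32, 0, 0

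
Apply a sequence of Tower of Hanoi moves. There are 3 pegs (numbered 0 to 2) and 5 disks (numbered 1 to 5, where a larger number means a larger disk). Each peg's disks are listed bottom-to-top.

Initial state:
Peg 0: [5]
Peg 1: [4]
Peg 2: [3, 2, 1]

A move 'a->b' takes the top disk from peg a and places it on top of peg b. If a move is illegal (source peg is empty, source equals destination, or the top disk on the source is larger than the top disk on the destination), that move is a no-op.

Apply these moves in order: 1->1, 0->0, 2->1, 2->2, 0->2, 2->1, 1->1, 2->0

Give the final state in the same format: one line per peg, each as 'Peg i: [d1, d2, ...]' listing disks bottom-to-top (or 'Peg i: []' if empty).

After move 1 (1->1):
Peg 0: [5]
Peg 1: [4]
Peg 2: [3, 2, 1]

After move 2 (0->0):
Peg 0: [5]
Peg 1: [4]
Peg 2: [3, 2, 1]

After move 3 (2->1):
Peg 0: [5]
Peg 1: [4, 1]
Peg 2: [3, 2]

After move 4 (2->2):
Peg 0: [5]
Peg 1: [4, 1]
Peg 2: [3, 2]

After move 5 (0->2):
Peg 0: [5]
Peg 1: [4, 1]
Peg 2: [3, 2]

After move 6 (2->1):
Peg 0: [5]
Peg 1: [4, 1]
Peg 2: [3, 2]

After move 7 (1->1):
Peg 0: [5]
Peg 1: [4, 1]
Peg 2: [3, 2]

After move 8 (2->0):
Peg 0: [5, 2]
Peg 1: [4, 1]
Peg 2: [3]

Answer: Peg 0: [5, 2]
Peg 1: [4, 1]
Peg 2: [3]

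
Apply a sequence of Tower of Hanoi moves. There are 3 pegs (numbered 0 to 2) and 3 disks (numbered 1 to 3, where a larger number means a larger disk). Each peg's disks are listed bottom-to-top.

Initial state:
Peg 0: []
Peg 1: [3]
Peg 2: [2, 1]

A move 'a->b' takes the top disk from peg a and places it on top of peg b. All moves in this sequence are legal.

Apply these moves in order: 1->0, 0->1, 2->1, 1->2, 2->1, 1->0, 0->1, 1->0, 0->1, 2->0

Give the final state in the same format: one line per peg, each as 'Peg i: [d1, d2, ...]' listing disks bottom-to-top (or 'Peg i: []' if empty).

After move 1 (1->0):
Peg 0: [3]
Peg 1: []
Peg 2: [2, 1]

After move 2 (0->1):
Peg 0: []
Peg 1: [3]
Peg 2: [2, 1]

After move 3 (2->1):
Peg 0: []
Peg 1: [3, 1]
Peg 2: [2]

After move 4 (1->2):
Peg 0: []
Peg 1: [3]
Peg 2: [2, 1]

After move 5 (2->1):
Peg 0: []
Peg 1: [3, 1]
Peg 2: [2]

After move 6 (1->0):
Peg 0: [1]
Peg 1: [3]
Peg 2: [2]

After move 7 (0->1):
Peg 0: []
Peg 1: [3, 1]
Peg 2: [2]

After move 8 (1->0):
Peg 0: [1]
Peg 1: [3]
Peg 2: [2]

After move 9 (0->1):
Peg 0: []
Peg 1: [3, 1]
Peg 2: [2]

After move 10 (2->0):
Peg 0: [2]
Peg 1: [3, 1]
Peg 2: []

Answer: Peg 0: [2]
Peg 1: [3, 1]
Peg 2: []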